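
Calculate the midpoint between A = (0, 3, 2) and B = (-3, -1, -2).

M = ((x₁+x₂)/2, (y₁+y₂)/2, (z₁+z₂)/2)
  = ((0 - 3)/2, (3 - 1)/2, (2 - 2)/2)
  = (-3/2, 2/2, 0/2)
  = (-1.5, 1, 0)

(-1.5, 1, 0)


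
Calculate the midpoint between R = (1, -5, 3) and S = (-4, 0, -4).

M = ((x₁+x₂)/2, (y₁+y₂)/2, (z₁+z₂)/2)
  = ((1 - 4)/2, (-5 + 0)/2, (3 - 4)/2)
  = (-3/2, -5/2, -1/2)
  = (-1.5, -2.5, -0.5)

(-1.5, -2.5, -0.5)


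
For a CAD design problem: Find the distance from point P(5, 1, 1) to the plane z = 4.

distance = |a·x₀ + b·y₀ + c·z₀ - d| / √(a² + b² + c²)
  = |0·5 + 0·1 + 1·1 - 4| / √(0² + 0² + 1²)
  = |0 + 0 + 1 - 4| / √(0 + 0 + 1)
  = |-3| / √1
  = 3 / 1
  ≈ 3

3


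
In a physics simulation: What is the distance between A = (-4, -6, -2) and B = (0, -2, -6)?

d = √[(x₂-x₁)² + (y₂-y₁)² + (z₂-z₁)²]
  = √[4² + 4² + (-4)²]
  = √[16 + 16 + 16]
  = √48
  ≈ 6.928

6.928


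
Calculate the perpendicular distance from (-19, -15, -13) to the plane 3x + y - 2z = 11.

distance = |a·x₀ + b·y₀ + c·z₀ - d| / √(a² + b² + c²)
  = |3·(-19) + 1·(-15) + (-2)·(-13) - 11| / √(3² + 1² + (-2)²)
  = |-57 - 15 + 26 - 11| / √(9 + 1 + 4)
  = |-57| / √14
  = 57 / 3.742
  ≈ 15.23

15.23


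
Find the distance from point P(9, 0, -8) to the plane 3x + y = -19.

distance = |a·x₀ + b·y₀ + c·z₀ - d| / √(a² + b² + c²)
  = |3·9 + 1·0 + 0·(-8) - (-19)| / √(3² + 1² + 0²)
  = |27 + 0 + 0 + 19| / √(9 + 1 + 0)
  = |46| / √10
  = 46 / 3.162
  ≈ 14.55

14.55


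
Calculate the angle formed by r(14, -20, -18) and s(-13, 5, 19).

r·s = 14·(-13) + (-20)·5 + (-18)·19 = -182 - 100 - 342 = -624
|r| = √(14² + (-20)² + (-18)²) = √920 ≈ 30.33
|s| = √((-13)² + 5² + 19²) = √555 ≈ 23.56
cos θ = (r·s)/(|r||s|) = -624/(30.33·23.56) ≈ -0.8733
θ = arccos(-0.8733) ≈ 150.8°

150.8°


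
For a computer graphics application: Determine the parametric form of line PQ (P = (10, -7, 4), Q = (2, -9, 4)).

Direction vector d = Q - P = (2 - 10, -9 + 7, 4 - 4) = (-8, -2, 0)
Parametric form r = P + t·d:
x = 10 - 8t, y = -7 - 2t, z = 4

x = 10 - 8t, y = -7 - 2t, z = 4


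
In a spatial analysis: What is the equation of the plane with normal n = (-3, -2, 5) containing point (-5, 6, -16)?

The plane through P with normal n = (a, b, c) satisfies n·(r - P) = 0,
i.e. ax + by + cz = a·x₀ + b·y₀ + c·z₀.
d = (-3)·(-5) + (-2)·6 + 5·(-16)
  = 15 - 12 - 80
  = -77
Equation: -3x - 2y + 5z = -77

-3x - 2y + 5z = -77


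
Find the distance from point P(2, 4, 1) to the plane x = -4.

distance = |a·x₀ + b·y₀ + c·z₀ - d| / √(a² + b² + c²)
  = |1·2 + 0·4 + 0·1 - (-4)| / √(1² + 0² + 0²)
  = |2 + 0 + 0 + 4| / √(1 + 0 + 0)
  = |6| / √1
  = 6 / 1
  ≈ 6

6


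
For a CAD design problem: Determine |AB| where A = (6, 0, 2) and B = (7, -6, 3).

d = √[(x₂-x₁)² + (y₂-y₁)² + (z₂-z₁)²]
  = √[1² + (-6)² + 1²]
  = √[1 + 36 + 1]
  = √38
  ≈ 6.164

6.164


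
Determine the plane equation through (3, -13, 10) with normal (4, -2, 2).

The plane through P with normal n = (a, b, c) satisfies n·(r - P) = 0,
i.e. ax + by + cz = a·x₀ + b·y₀ + c·z₀.
d = 4·3 + (-2)·(-13) + 2·10
  = 12 + 26 + 20
  = 58
Equation: 4x - 2y + 2z = 58

4x - 2y + 2z = 58


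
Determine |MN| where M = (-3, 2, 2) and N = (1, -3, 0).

d = √[(x₂-x₁)² + (y₂-y₁)² + (z₂-z₁)²]
  = √[4² + (-5)² + (-2)²]
  = √[16 + 25 + 4]
  = √45
  ≈ 6.708

6.708


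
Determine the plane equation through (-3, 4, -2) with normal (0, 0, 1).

The plane through P with normal n = (a, b, c) satisfies n·(r - P) = 0,
i.e. ax + by + cz = a·x₀ + b·y₀ + c·z₀.
d = 0·(-3) + 0·4 + 1·(-2)
  = 0 + 0 - 2
  = -2
Equation: z = -2

z = -2


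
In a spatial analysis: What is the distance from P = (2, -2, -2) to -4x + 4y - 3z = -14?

distance = |a·x₀ + b·y₀ + c·z₀ - d| / √(a² + b² + c²)
  = |(-4)·2 + 4·(-2) + (-3)·(-2) - (-14)| / √((-4)² + 4² + (-3)²)
  = |-8 - 8 + 6 + 14| / √(16 + 16 + 9)
  = |4| / √41
  = 4 / 6.403
  ≈ 0.6247

0.6247


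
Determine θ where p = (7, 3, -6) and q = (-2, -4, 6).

p·q = 7·(-2) + 3·(-4) + (-6)·6 = -14 - 12 - 36 = -62
|p| = √(7² + 3² + (-6)²) = √94 ≈ 9.695
|q| = √((-2)² + (-4)² + 6²) = √56 ≈ 7.483
cos θ = (p·q)/(|p||q|) = -62/(9.695·7.483) ≈ -0.8545
θ = arccos(-0.8545) ≈ 148.7°

148.7°


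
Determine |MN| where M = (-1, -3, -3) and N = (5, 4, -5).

d = √[(x₂-x₁)² + (y₂-y₁)² + (z₂-z₁)²]
  = √[6² + 7² + (-2)²]
  = √[36 + 49 + 4]
  = √89
  ≈ 9.434

9.434


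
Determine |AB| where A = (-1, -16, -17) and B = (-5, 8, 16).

d = √[(x₂-x₁)² + (y₂-y₁)² + (z₂-z₁)²]
  = √[(-4)² + 24² + 33²]
  = √[16 + 576 + 1089]
  = √1681
  ≈ 41

41


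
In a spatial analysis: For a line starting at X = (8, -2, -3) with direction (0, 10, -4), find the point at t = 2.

P(t) = X + t·d
  = (8 + 0·2, -2 + 10·2, -3 + (-4)·2)
  = (8 + 0, -2 + 20, -3 - 8)
  = (8, 18, -11)

(8, 18, -11)


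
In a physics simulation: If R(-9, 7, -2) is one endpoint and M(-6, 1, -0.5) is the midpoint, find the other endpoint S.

S = 2M - R
  = (2·(-6) - (-9), 2·1 - 7, 2·(-0.5) - (-2))
  = (-12 + 9, 2 - 7, -1 + 2)
  = (-3, -5, 1)

(-3, -5, 1)


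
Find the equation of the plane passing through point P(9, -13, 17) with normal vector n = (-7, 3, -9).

The plane through P with normal n = (a, b, c) satisfies n·(r - P) = 0,
i.e. ax + by + cz = a·x₀ + b·y₀ + c·z₀.
d = (-7)·9 + 3·(-13) + (-9)·17
  = -63 - 39 - 153
  = -255
Equation: -7x + 3y - 9z = -255

-7x + 3y - 9z = -255


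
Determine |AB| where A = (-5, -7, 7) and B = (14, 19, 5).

d = √[(x₂-x₁)² + (y₂-y₁)² + (z₂-z₁)²]
  = √[19² + 26² + (-2)²]
  = √[361 + 676 + 4]
  = √1041
  ≈ 32.26

32.26


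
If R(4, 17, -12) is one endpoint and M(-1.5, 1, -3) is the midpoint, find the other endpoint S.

S = 2M - R
  = (2·(-1.5) - 4, 2·1 - 17, 2·(-3) - (-12))
  = (-3 - 4, 2 - 17, -6 + 12)
  = (-7, -15, 6)

(-7, -15, 6)


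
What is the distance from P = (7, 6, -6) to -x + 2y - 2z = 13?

distance = |a·x₀ + b·y₀ + c·z₀ - d| / √(a² + b² + c²)
  = |(-1)·7 + 2·6 + (-2)·(-6) - 13| / √((-1)² + 2² + (-2)²)
  = |-7 + 12 + 12 - 13| / √(1 + 4 + 4)
  = |4| / √9
  = 4 / 3
  ≈ 1.333

1.333


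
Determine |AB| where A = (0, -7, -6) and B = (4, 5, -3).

d = √[(x₂-x₁)² + (y₂-y₁)² + (z₂-z₁)²]
  = √[4² + 12² + 3²]
  = √[16 + 144 + 9]
  = √169
  ≈ 13

13


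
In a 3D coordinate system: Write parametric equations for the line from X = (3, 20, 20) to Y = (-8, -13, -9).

Direction vector d = Y - X = (-8 - 3, -13 - 20, -9 - 20) = (-11, -33, -29)
Parametric form r = X + t·d:
x = 3 - 11t, y = 20 - 33t, z = 20 - 29t

x = 3 - 11t, y = 20 - 33t, z = 20 - 29t


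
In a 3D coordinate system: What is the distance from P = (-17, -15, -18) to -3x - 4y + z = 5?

distance = |a·x₀ + b·y₀ + c·z₀ - d| / √(a² + b² + c²)
  = |(-3)·(-17) + (-4)·(-15) + 1·(-18) - 5| / √((-3)² + (-4)² + 1²)
  = |51 + 60 - 18 - 5| / √(9 + 16 + 1)
  = |88| / √26
  = 88 / 5.099
  ≈ 17.26

17.26


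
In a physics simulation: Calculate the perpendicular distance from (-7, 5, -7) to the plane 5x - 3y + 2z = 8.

distance = |a·x₀ + b·y₀ + c·z₀ - d| / √(a² + b² + c²)
  = |5·(-7) + (-3)·5 + 2·(-7) - 8| / √(5² + (-3)² + 2²)
  = |-35 - 15 - 14 - 8| / √(25 + 9 + 4)
  = |-72| / √38
  = 72 / 6.164
  ≈ 11.68

11.68


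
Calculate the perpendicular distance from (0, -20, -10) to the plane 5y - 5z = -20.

distance = |a·x₀ + b·y₀ + c·z₀ - d| / √(a² + b² + c²)
  = |0·0 + 5·(-20) + (-5)·(-10) - (-20)| / √(0² + 5² + (-5)²)
  = |0 - 100 + 50 + 20| / √(0 + 25 + 25)
  = |-30| / √50
  = 30 / 7.071
  ≈ 4.243

4.243


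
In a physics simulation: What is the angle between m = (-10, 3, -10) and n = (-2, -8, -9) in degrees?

m·n = (-10)·(-2) + 3·(-8) + (-10)·(-9) = 20 - 24 + 90 = 86
|m| = √((-10)² + 3² + (-10)²) = √209 ≈ 14.46
|n| = √((-2)² + (-8)² + (-9)²) = √149 ≈ 12.21
cos θ = (m·n)/(|m||n|) = 86/(14.46·12.21) ≈ 0.4873
θ = arccos(0.4873) ≈ 60.83°

60.83°


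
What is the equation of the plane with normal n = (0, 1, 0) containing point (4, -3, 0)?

The plane through P with normal n = (a, b, c) satisfies n·(r - P) = 0,
i.e. ax + by + cz = a·x₀ + b·y₀ + c·z₀.
d = 0·4 + 1·(-3) + 0·0
  = 0 - 3 + 0
  = -3
Equation: y = -3

y = -3


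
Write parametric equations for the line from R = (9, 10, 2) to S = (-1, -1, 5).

Direction vector d = S - R = (-1 - 9, -1 - 10, 5 - 2) = (-10, -11, 3)
Parametric form r = R + t·d:
x = 9 - 10t, y = 10 - 11t, z = 2 + 3t

x = 9 - 10t, y = 10 - 11t, z = 2 + 3t


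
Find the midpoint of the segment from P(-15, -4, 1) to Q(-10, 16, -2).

M = ((x₁+x₂)/2, (y₁+y₂)/2, (z₁+z₂)/2)
  = ((-15 - 10)/2, (-4 + 16)/2, (1 - 2)/2)
  = (-25/2, 12/2, -1/2)
  = (-12.5, 6, -0.5)

(-12.5, 6, -0.5)


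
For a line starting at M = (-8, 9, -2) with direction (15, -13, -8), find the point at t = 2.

P(t) = M + t·d
  = (-8 + 15·2, 9 + (-13)·2, -2 + (-8)·2)
  = (-8 + 30, 9 - 26, -2 - 16)
  = (22, -17, -18)

(22, -17, -18)


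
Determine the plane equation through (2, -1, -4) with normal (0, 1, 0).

The plane through P with normal n = (a, b, c) satisfies n·(r - P) = 0,
i.e. ax + by + cz = a·x₀ + b·y₀ + c·z₀.
d = 0·2 + 1·(-1) + 0·(-4)
  = 0 - 1 + 0
  = -1
Equation: y = -1

y = -1


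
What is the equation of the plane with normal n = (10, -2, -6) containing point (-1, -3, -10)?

The plane through P with normal n = (a, b, c) satisfies n·(r - P) = 0,
i.e. ax + by + cz = a·x₀ + b·y₀ + c·z₀.
d = 10·(-1) + (-2)·(-3) + (-6)·(-10)
  = -10 + 6 + 60
  = 56
Equation: 10x - 2y - 6z = 56

10x - 2y - 6z = 56


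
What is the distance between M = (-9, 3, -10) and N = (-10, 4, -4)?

d = √[(x₂-x₁)² + (y₂-y₁)² + (z₂-z₁)²]
  = √[(-1)² + 1² + 6²]
  = √[1 + 1 + 36]
  = √38
  ≈ 6.164

6.164


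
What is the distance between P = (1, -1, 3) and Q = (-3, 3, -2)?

d = √[(x₂-x₁)² + (y₂-y₁)² + (z₂-z₁)²]
  = √[(-4)² + 4² + (-5)²]
  = √[16 + 16 + 25]
  = √57
  ≈ 7.55

7.55


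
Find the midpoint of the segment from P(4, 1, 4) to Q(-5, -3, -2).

M = ((x₁+x₂)/2, (y₁+y₂)/2, (z₁+z₂)/2)
  = ((4 - 5)/2, (1 - 3)/2, (4 - 2)/2)
  = (-1/2, -2/2, 2/2)
  = (-0.5, -1, 1)

(-0.5, -1, 1)


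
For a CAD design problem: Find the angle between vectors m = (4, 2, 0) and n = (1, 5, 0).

m·n = 4·1 + 2·5 + 0·0 = 4 + 10 + 0 = 14
|m| = √(4² + 2² + 0²) = √20 ≈ 4.472
|n| = √(1² + 5² + 0²) = √26 ≈ 5.099
cos θ = (m·n)/(|m||n|) = 14/(4.472·5.099) ≈ 0.6139
θ = arccos(0.6139) ≈ 52.13°

52.13°


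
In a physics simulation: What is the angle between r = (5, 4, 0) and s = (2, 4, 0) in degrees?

r·s = 5·2 + 4·4 + 0·0 = 10 + 16 + 0 = 26
|r| = √(5² + 4² + 0²) = √41 ≈ 6.403
|s| = √(2² + 4² + 0²) = √20 ≈ 4.472
cos θ = (r·s)/(|r||s|) = 26/(6.403·4.472) ≈ 0.908
θ = arccos(0.908) ≈ 24.78°

24.78°


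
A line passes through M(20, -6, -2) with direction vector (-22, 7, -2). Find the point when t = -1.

P(t) = M + t·d
  = (20 + (-22)·(-1), -6 + 7·(-1), -2 + (-2)·(-1))
  = (20 + 22, -6 - 7, -2 + 2)
  = (42, -13, 0)

(42, -13, 0)


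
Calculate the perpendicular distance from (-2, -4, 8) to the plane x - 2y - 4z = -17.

distance = |a·x₀ + b·y₀ + c·z₀ - d| / √(a² + b² + c²)
  = |1·(-2) + (-2)·(-4) + (-4)·8 - (-17)| / √(1² + (-2)² + (-4)²)
  = |-2 + 8 - 32 + 17| / √(1 + 4 + 16)
  = |-9| / √21
  = 9 / 4.583
  ≈ 1.964

1.964


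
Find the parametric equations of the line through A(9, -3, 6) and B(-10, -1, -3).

Direction vector d = B - A = (-10 - 9, -1 + 3, -3 - 6) = (-19, 2, -9)
Parametric form r = A + t·d:
x = 9 - 19t, y = -3 + 2t, z = 6 - 9t

x = 9 - 19t, y = -3 + 2t, z = 6 - 9t


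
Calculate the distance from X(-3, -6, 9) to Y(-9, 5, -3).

d = √[(x₂-x₁)² + (y₂-y₁)² + (z₂-z₁)²]
  = √[(-6)² + 11² + (-12)²]
  = √[36 + 121 + 144]
  = √301
  ≈ 17.35

17.35


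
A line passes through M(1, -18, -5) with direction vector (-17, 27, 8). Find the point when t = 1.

P(t) = M + t·d
  = (1 + (-17)·1, -18 + 27·1, -5 + 8·1)
  = (1 - 17, -18 + 27, -5 + 8)
  = (-16, 9, 3)

(-16, 9, 3)


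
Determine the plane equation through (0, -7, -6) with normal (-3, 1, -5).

The plane through P with normal n = (a, b, c) satisfies n·(r - P) = 0,
i.e. ax + by + cz = a·x₀ + b·y₀ + c·z₀.
d = (-3)·0 + 1·(-7) + (-5)·(-6)
  = 0 - 7 + 30
  = 23
Equation: -3x + y - 5z = 23

-3x + y - 5z = 23


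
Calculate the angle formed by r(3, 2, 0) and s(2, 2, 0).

r·s = 3·2 + 2·2 + 0·0 = 6 + 4 + 0 = 10
|r| = √(3² + 2² + 0²) = √13 ≈ 3.606
|s| = √(2² + 2² + 0²) = √8 ≈ 2.828
cos θ = (r·s)/(|r||s|) = 10/(3.606·2.828) ≈ 0.9806
θ = arccos(0.9806) ≈ 11.31°

11.31°


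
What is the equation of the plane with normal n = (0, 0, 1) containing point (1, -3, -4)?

The plane through P with normal n = (a, b, c) satisfies n·(r - P) = 0,
i.e. ax + by + cz = a·x₀ + b·y₀ + c·z₀.
d = 0·1 + 0·(-3) + 1·(-4)
  = 0 + 0 - 4
  = -4
Equation: z = -4

z = -4


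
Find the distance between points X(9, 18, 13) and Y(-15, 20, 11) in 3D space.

d = √[(x₂-x₁)² + (y₂-y₁)² + (z₂-z₁)²]
  = √[(-24)² + 2² + (-2)²]
  = √[576 + 4 + 4]
  = √584
  ≈ 24.17

24.17


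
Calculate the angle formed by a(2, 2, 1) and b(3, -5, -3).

a·b = 2·3 + 2·(-5) + 1·(-3) = 6 - 10 - 3 = -7
|a| = √(2² + 2² + 1²) = √9 ≈ 3
|b| = √(3² + (-5)² + (-3)²) = √43 ≈ 6.557
cos θ = (a·b)/(|a||b|) = -7/(3·6.557) ≈ -0.3558
θ = arccos(-0.3558) ≈ 110.8°

110.8°


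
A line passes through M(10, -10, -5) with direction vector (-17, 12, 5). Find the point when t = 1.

P(t) = M + t·d
  = (10 + (-17)·1, -10 + 12·1, -5 + 5·1)
  = (10 - 17, -10 + 12, -5 + 5)
  = (-7, 2, 0)

(-7, 2, 0)


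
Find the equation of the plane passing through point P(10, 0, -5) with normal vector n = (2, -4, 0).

The plane through P with normal n = (a, b, c) satisfies n·(r - P) = 0,
i.e. ax + by + cz = a·x₀ + b·y₀ + c·z₀.
d = 2·10 + (-4)·0 + 0·(-5)
  = 20 + 0 + 0
  = 20
Equation: 2x - 4y = 20

2x - 4y = 20


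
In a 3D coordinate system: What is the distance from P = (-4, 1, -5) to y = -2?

distance = |a·x₀ + b·y₀ + c·z₀ - d| / √(a² + b² + c²)
  = |0·(-4) + 1·1 + 0·(-5) - (-2)| / √(0² + 1² + 0²)
  = |0 + 1 + 0 + 2| / √(0 + 1 + 0)
  = |3| / √1
  = 3 / 1
  ≈ 3

3


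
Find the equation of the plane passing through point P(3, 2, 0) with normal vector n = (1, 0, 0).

The plane through P with normal n = (a, b, c) satisfies n·(r - P) = 0,
i.e. ax + by + cz = a·x₀ + b·y₀ + c·z₀.
d = 1·3 + 0·2 + 0·0
  = 3 + 0 + 0
  = 3
Equation: x = 3

x = 3


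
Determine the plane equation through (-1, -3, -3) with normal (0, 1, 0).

The plane through P with normal n = (a, b, c) satisfies n·(r - P) = 0,
i.e. ax + by + cz = a·x₀ + b·y₀ + c·z₀.
d = 0·(-1) + 1·(-3) + 0·(-3)
  = 0 - 3 + 0
  = -3
Equation: y = -3

y = -3


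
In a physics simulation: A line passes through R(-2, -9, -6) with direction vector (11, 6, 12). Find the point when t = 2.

P(t) = R + t·d
  = (-2 + 11·2, -9 + 6·2, -6 + 12·2)
  = (-2 + 22, -9 + 12, -6 + 24)
  = (20, 3, 18)

(20, 3, 18)


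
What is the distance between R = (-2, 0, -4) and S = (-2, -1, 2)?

d = √[(x₂-x₁)² + (y₂-y₁)² + (z₂-z₁)²]
  = √[0² + (-1)² + 6²]
  = √[0 + 1 + 36]
  = √37
  ≈ 6.083

6.083


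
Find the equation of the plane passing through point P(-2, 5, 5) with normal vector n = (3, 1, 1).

The plane through P with normal n = (a, b, c) satisfies n·(r - P) = 0,
i.e. ax + by + cz = a·x₀ + b·y₀ + c·z₀.
d = 3·(-2) + 1·5 + 1·5
  = -6 + 5 + 5
  = 4
Equation: 3x + y + z = 4

3x + y + z = 4


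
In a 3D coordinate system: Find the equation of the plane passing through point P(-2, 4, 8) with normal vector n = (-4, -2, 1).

The plane through P with normal n = (a, b, c) satisfies n·(r - P) = 0,
i.e. ax + by + cz = a·x₀ + b·y₀ + c·z₀.
d = (-4)·(-2) + (-2)·4 + 1·8
  = 8 - 8 + 8
  = 8
Equation: -4x - 2y + z = 8

-4x - 2y + z = 8


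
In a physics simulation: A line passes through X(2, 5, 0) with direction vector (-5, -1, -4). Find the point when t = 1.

P(t) = X + t·d
  = (2 + (-5)·1, 5 + (-1)·1, 0 + (-4)·1)
  = (2 - 5, 5 - 1, 0 - 4)
  = (-3, 4, -4)

(-3, 4, -4)


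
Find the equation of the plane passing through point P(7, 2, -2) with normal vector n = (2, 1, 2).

The plane through P with normal n = (a, b, c) satisfies n·(r - P) = 0,
i.e. ax + by + cz = a·x₀ + b·y₀ + c·z₀.
d = 2·7 + 1·2 + 2·(-2)
  = 14 + 2 - 4
  = 12
Equation: 2x + y + 2z = 12

2x + y + 2z = 12


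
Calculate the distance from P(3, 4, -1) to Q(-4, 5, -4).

d = √[(x₂-x₁)² + (y₂-y₁)² + (z₂-z₁)²]
  = √[(-7)² + 1² + (-3)²]
  = √[49 + 1 + 9]
  = √59
  ≈ 7.681

7.681


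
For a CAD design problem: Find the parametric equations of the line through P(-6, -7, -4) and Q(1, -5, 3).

Direction vector d = Q - P = (1 + 6, -5 + 7, 3 + 4) = (7, 2, 7)
Parametric form r = P + t·d:
x = -6 + 7t, y = -7 + 2t, z = -4 + 7t

x = -6 + 7t, y = -7 + 2t, z = -4 + 7t


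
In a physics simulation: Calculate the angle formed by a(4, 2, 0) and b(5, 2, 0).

a·b = 4·5 + 2·2 + 0·0 = 20 + 4 + 0 = 24
|a| = √(4² + 2² + 0²) = √20 ≈ 4.472
|b| = √(5² + 2² + 0²) = √29 ≈ 5.385
cos θ = (a·b)/(|a||b|) = 24/(4.472·5.385) ≈ 0.9965
θ = arccos(0.9965) ≈ 4.764°

4.764°


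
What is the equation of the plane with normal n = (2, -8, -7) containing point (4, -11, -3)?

The plane through P with normal n = (a, b, c) satisfies n·(r - P) = 0,
i.e. ax + by + cz = a·x₀ + b·y₀ + c·z₀.
d = 2·4 + (-8)·(-11) + (-7)·(-3)
  = 8 + 88 + 21
  = 117
Equation: 2x - 8y - 7z = 117

2x - 8y - 7z = 117


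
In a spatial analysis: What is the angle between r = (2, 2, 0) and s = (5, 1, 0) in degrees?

r·s = 2·5 + 2·1 + 0·0 = 10 + 2 + 0 = 12
|r| = √(2² + 2² + 0²) = √8 ≈ 2.828
|s| = √(5² + 1² + 0²) = √26 ≈ 5.099
cos θ = (r·s)/(|r||s|) = 12/(2.828·5.099) ≈ 0.8321
θ = arccos(0.8321) ≈ 33.69°

33.69°


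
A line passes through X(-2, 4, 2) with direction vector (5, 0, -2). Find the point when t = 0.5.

P(t) = X + t·d
  = (-2 + 5·0.5, 4 + 0·0.5, 2 + (-2)·0.5)
  = (-2 + 2.5, 4 + 0, 2 - 1)
  = (0.5, 4, 1)

(0.5, 4, 1)


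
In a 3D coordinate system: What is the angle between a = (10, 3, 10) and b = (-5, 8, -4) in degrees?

a·b = 10·(-5) + 3·8 + 10·(-4) = -50 + 24 - 40 = -66
|a| = √(10² + 3² + 10²) = √209 ≈ 14.46
|b| = √((-5)² + 8² + (-4)²) = √105 ≈ 10.25
cos θ = (a·b)/(|a||b|) = -66/(14.46·10.25) ≈ -0.4455
θ = arccos(-0.4455) ≈ 116.5°

116.5°


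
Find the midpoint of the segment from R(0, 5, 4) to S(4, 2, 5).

M = ((x₁+x₂)/2, (y₁+y₂)/2, (z₁+z₂)/2)
  = ((0 + 4)/2, (5 + 2)/2, (4 + 5)/2)
  = (4/2, 7/2, 9/2)
  = (2, 3.5, 4.5)

(2, 3.5, 4.5)


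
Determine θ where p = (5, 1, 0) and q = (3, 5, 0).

p·q = 5·3 + 1·5 + 0·0 = 15 + 5 + 0 = 20
|p| = √(5² + 1² + 0²) = √26 ≈ 5.099
|q| = √(3² + 5² + 0²) = √34 ≈ 5.831
cos θ = (p·q)/(|p||q|) = 20/(5.099·5.831) ≈ 0.6727
θ = arccos(0.6727) ≈ 47.73°

47.73°


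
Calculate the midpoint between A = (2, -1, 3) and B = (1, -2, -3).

M = ((x₁+x₂)/2, (y₁+y₂)/2, (z₁+z₂)/2)
  = ((2 + 1)/2, (-1 - 2)/2, (3 - 3)/2)
  = (3/2, -3/2, 0/2)
  = (1.5, -1.5, 0)

(1.5, -1.5, 0)


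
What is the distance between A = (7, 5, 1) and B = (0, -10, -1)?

d = √[(x₂-x₁)² + (y₂-y₁)² + (z₂-z₁)²]
  = √[(-7)² + (-15)² + (-2)²]
  = √[49 + 225 + 4]
  = √278
  ≈ 16.67

16.67


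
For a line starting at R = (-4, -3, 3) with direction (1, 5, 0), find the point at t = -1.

P(t) = R + t·d
  = (-4 + 1·(-1), -3 + 5·(-1), 3 + 0·(-1))
  = (-4 - 1, -3 - 5, 3 + 0)
  = (-5, -8, 3)

(-5, -8, 3)


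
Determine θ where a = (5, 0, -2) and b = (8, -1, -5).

a·b = 5·8 + 0·(-1) + (-2)·(-5) = 40 + 0 + 10 = 50
|a| = √(5² + 0² + (-2)²) = √29 ≈ 5.385
|b| = √(8² + (-1)² + (-5)²) = √90 ≈ 9.487
cos θ = (a·b)/(|a||b|) = 50/(5.385·9.487) ≈ 0.9787
θ = arccos(0.9787) ≈ 11.85°

11.85°


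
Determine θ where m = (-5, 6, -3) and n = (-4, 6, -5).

m·n = (-5)·(-4) + 6·6 + (-3)·(-5) = 20 + 36 + 15 = 71
|m| = √((-5)² + 6² + (-3)²) = √70 ≈ 8.367
|n| = √((-4)² + 6² + (-5)²) = √77 ≈ 8.775
cos θ = (m·n)/(|m||n|) = 71/(8.367·8.775) ≈ 0.9671
θ = arccos(0.9671) ≈ 14.74°

14.74°


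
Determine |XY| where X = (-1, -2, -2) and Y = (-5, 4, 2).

d = √[(x₂-x₁)² + (y₂-y₁)² + (z₂-z₁)²]
  = √[(-4)² + 6² + 4²]
  = √[16 + 36 + 16]
  = √68
  ≈ 8.246

8.246


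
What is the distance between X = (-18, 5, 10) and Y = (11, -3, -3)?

d = √[(x₂-x₁)² + (y₂-y₁)² + (z₂-z₁)²]
  = √[29² + (-8)² + (-13)²]
  = √[841 + 64 + 169]
  = √1074
  ≈ 32.77

32.77


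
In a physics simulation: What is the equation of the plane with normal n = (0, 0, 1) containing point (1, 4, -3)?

The plane through P with normal n = (a, b, c) satisfies n·(r - P) = 0,
i.e. ax + by + cz = a·x₀ + b·y₀ + c·z₀.
d = 0·1 + 0·4 + 1·(-3)
  = 0 + 0 - 3
  = -3
Equation: z = -3

z = -3


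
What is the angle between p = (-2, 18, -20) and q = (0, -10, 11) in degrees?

p·q = (-2)·0 + 18·(-10) + (-20)·11 = 0 - 180 - 220 = -400
|p| = √((-2)² + 18² + (-20)²) = √728 ≈ 26.98
|q| = √(0² + (-10)² + 11²) = √221 ≈ 14.87
cos θ = (p·q)/(|p||q|) = -400/(26.98·14.87) ≈ -0.9972
θ = arccos(-0.9972) ≈ 175.7°

175.7°


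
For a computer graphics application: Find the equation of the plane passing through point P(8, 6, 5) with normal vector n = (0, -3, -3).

The plane through P with normal n = (a, b, c) satisfies n·(r - P) = 0,
i.e. ax + by + cz = a·x₀ + b·y₀ + c·z₀.
d = 0·8 + (-3)·6 + (-3)·5
  = 0 - 18 - 15
  = -33
Equation: -3y - 3z = -33

-3y - 3z = -33


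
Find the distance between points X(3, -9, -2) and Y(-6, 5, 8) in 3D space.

d = √[(x₂-x₁)² + (y₂-y₁)² + (z₂-z₁)²]
  = √[(-9)² + 14² + 10²]
  = √[81 + 196 + 100]
  = √377
  ≈ 19.42

19.42


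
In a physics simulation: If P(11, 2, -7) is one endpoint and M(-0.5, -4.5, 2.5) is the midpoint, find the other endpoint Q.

Q = 2M - P
  = (2·(-0.5) - 11, 2·(-4.5) - 2, 2·2.5 - (-7))
  = (-1 - 11, -9 - 2, 5 + 7)
  = (-12, -11, 12)

(-12, -11, 12)


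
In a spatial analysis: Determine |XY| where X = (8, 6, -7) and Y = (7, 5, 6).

d = √[(x₂-x₁)² + (y₂-y₁)² + (z₂-z₁)²]
  = √[(-1)² + (-1)² + 13²]
  = √[1 + 1 + 169]
  = √171
  ≈ 13.08

13.08


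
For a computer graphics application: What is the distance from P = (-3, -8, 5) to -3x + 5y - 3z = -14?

distance = |a·x₀ + b·y₀ + c·z₀ - d| / √(a² + b² + c²)
  = |(-3)·(-3) + 5·(-8) + (-3)·5 - (-14)| / √((-3)² + 5² + (-3)²)
  = |9 - 40 - 15 + 14| / √(9 + 25 + 9)
  = |-32| / √43
  = 32 / 6.557
  ≈ 4.88

4.88


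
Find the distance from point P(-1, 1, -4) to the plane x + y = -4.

distance = |a·x₀ + b·y₀ + c·z₀ - d| / √(a² + b² + c²)
  = |1·(-1) + 1·1 + 0·(-4) - (-4)| / √(1² + 1² + 0²)
  = |-1 + 1 + 0 + 4| / √(1 + 1 + 0)
  = |4| / √2
  = 4 / 1.414
  ≈ 2.828

2.828


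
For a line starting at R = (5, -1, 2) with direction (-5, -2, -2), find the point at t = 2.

P(t) = R + t·d
  = (5 + (-5)·2, -1 + (-2)·2, 2 + (-2)·2)
  = (5 - 10, -1 - 4, 2 - 4)
  = (-5, -5, -2)

(-5, -5, -2)


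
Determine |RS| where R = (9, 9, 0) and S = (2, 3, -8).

d = √[(x₂-x₁)² + (y₂-y₁)² + (z₂-z₁)²]
  = √[(-7)² + (-6)² + (-8)²]
  = √[49 + 36 + 64]
  = √149
  ≈ 12.21

12.21


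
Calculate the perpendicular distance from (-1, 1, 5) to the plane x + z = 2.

distance = |a·x₀ + b·y₀ + c·z₀ - d| / √(a² + b² + c²)
  = |1·(-1) + 0·1 + 1·5 - 2| / √(1² + 0² + 1²)
  = |-1 + 0 + 5 - 2| / √(1 + 0 + 1)
  = |2| / √2
  = 2 / 1.414
  ≈ 1.414

1.414


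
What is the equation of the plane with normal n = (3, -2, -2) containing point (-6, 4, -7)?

The plane through P with normal n = (a, b, c) satisfies n·(r - P) = 0,
i.e. ax + by + cz = a·x₀ + b·y₀ + c·z₀.
d = 3·(-6) + (-2)·4 + (-2)·(-7)
  = -18 - 8 + 14
  = -12
Equation: 3x - 2y - 2z = -12

3x - 2y - 2z = -12


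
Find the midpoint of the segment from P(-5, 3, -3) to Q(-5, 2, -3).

M = ((x₁+x₂)/2, (y₁+y₂)/2, (z₁+z₂)/2)
  = ((-5 - 5)/2, (3 + 2)/2, (-3 - 3)/2)
  = (-10/2, 5/2, -6/2)
  = (-5, 2.5, -3)

(-5, 2.5, -3)


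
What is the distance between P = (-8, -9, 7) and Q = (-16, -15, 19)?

d = √[(x₂-x₁)² + (y₂-y₁)² + (z₂-z₁)²]
  = √[(-8)² + (-6)² + 12²]
  = √[64 + 36 + 144]
  = √244
  ≈ 15.62

15.62


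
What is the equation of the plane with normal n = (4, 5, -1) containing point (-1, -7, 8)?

The plane through P with normal n = (a, b, c) satisfies n·(r - P) = 0,
i.e. ax + by + cz = a·x₀ + b·y₀ + c·z₀.
d = 4·(-1) + 5·(-7) + (-1)·8
  = -4 - 35 - 8
  = -47
Equation: 4x + 5y - z = -47

4x + 5y - z = -47


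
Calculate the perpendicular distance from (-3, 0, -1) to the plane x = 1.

distance = |a·x₀ + b·y₀ + c·z₀ - d| / √(a² + b² + c²)
  = |1·(-3) + 0·0 + 0·(-1) - 1| / √(1² + 0² + 0²)
  = |-3 + 0 + 0 - 1| / √(1 + 0 + 0)
  = |-4| / √1
  = 4 / 1
  ≈ 4

4


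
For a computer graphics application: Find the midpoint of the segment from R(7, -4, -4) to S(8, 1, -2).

M = ((x₁+x₂)/2, (y₁+y₂)/2, (z₁+z₂)/2)
  = ((7 + 8)/2, (-4 + 1)/2, (-4 - 2)/2)
  = (15/2, -3/2, -6/2)
  = (7.5, -1.5, -3)

(7.5, -1.5, -3)


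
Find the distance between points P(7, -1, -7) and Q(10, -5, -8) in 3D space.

d = √[(x₂-x₁)² + (y₂-y₁)² + (z₂-z₁)²]
  = √[3² + (-4)² + (-1)²]
  = √[9 + 16 + 1]
  = √26
  ≈ 5.099

5.099


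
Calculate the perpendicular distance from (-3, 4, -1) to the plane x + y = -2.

distance = |a·x₀ + b·y₀ + c·z₀ - d| / √(a² + b² + c²)
  = |1·(-3) + 1·4 + 0·(-1) - (-2)| / √(1² + 1² + 0²)
  = |-3 + 4 + 0 + 2| / √(1 + 1 + 0)
  = |3| / √2
  = 3 / 1.414
  ≈ 2.121

2.121


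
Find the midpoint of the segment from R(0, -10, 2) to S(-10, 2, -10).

M = ((x₁+x₂)/2, (y₁+y₂)/2, (z₁+z₂)/2)
  = ((0 - 10)/2, (-10 + 2)/2, (2 - 10)/2)
  = (-10/2, -8/2, -8/2)
  = (-5, -4, -4)

(-5, -4, -4)


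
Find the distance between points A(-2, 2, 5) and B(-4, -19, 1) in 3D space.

d = √[(x₂-x₁)² + (y₂-y₁)² + (z₂-z₁)²]
  = √[(-2)² + (-21)² + (-4)²]
  = √[4 + 441 + 16]
  = √461
  ≈ 21.47

21.47


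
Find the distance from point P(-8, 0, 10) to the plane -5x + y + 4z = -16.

distance = |a·x₀ + b·y₀ + c·z₀ - d| / √(a² + b² + c²)
  = |(-5)·(-8) + 1·0 + 4·10 - (-16)| / √((-5)² + 1² + 4²)
  = |40 + 0 + 40 + 16| / √(25 + 1 + 16)
  = |96| / √42
  = 96 / 6.481
  ≈ 14.81

14.81


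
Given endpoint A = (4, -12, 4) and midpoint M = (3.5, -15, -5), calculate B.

B = 2M - A
  = (2·3.5 - 4, 2·(-15) - (-12), 2·(-5) - 4)
  = (7 - 4, -30 + 12, -10 - 4)
  = (3, -18, -14)

(3, -18, -14)


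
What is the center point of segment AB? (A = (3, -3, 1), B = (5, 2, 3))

M = ((x₁+x₂)/2, (y₁+y₂)/2, (z₁+z₂)/2)
  = ((3 + 5)/2, (-3 + 2)/2, (1 + 3)/2)
  = (8/2, -1/2, 4/2)
  = (4, -0.5, 2)

(4, -0.5, 2)


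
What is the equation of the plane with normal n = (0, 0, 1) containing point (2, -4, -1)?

The plane through P with normal n = (a, b, c) satisfies n·(r - P) = 0,
i.e. ax + by + cz = a·x₀ + b·y₀ + c·z₀.
d = 0·2 + 0·(-4) + 1·(-1)
  = 0 + 0 - 1
  = -1
Equation: z = -1

z = -1


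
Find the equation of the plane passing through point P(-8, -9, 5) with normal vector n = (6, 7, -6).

The plane through P with normal n = (a, b, c) satisfies n·(r - P) = 0,
i.e. ax + by + cz = a·x₀ + b·y₀ + c·z₀.
d = 6·(-8) + 7·(-9) + (-6)·5
  = -48 - 63 - 30
  = -141
Equation: 6x + 7y - 6z = -141

6x + 7y - 6z = -141


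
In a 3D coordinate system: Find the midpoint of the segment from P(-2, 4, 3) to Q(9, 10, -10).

M = ((x₁+x₂)/2, (y₁+y₂)/2, (z₁+z₂)/2)
  = ((-2 + 9)/2, (4 + 10)/2, (3 - 10)/2)
  = (7/2, 14/2, -7/2)
  = (3.5, 7, -3.5)

(3.5, 7, -3.5)


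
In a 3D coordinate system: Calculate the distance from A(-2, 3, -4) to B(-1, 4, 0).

d = √[(x₂-x₁)² + (y₂-y₁)² + (z₂-z₁)²]
  = √[1² + 1² + 4²]
  = √[1 + 1 + 16]
  = √18
  ≈ 4.243

4.243


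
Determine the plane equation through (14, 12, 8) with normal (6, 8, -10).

The plane through P with normal n = (a, b, c) satisfies n·(r - P) = 0,
i.e. ax + by + cz = a·x₀ + b·y₀ + c·z₀.
d = 6·14 + 8·12 + (-10)·8
  = 84 + 96 - 80
  = 100
Equation: 6x + 8y - 10z = 100

6x + 8y - 10z = 100


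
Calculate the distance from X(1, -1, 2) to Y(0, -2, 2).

d = √[(x₂-x₁)² + (y₂-y₁)² + (z₂-z₁)²]
  = √[(-1)² + (-1)² + 0²]
  = √[1 + 1 + 0]
  = √2
  ≈ 1.414

1.414


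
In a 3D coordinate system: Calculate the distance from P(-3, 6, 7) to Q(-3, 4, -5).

d = √[(x₂-x₁)² + (y₂-y₁)² + (z₂-z₁)²]
  = √[0² + (-2)² + (-12)²]
  = √[0 + 4 + 144]
  = √148
  ≈ 12.17

12.17


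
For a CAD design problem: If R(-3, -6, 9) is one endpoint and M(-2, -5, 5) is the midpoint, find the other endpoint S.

S = 2M - R
  = (2·(-2) - (-3), 2·(-5) - (-6), 2·5 - 9)
  = (-4 + 3, -10 + 6, 10 - 9)
  = (-1, -4, 1)

(-1, -4, 1)


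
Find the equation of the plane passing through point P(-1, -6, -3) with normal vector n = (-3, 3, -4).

The plane through P with normal n = (a, b, c) satisfies n·(r - P) = 0,
i.e. ax + by + cz = a·x₀ + b·y₀ + c·z₀.
d = (-3)·(-1) + 3·(-6) + (-4)·(-3)
  = 3 - 18 + 12
  = -3
Equation: -3x + 3y - 4z = -3

-3x + 3y - 4z = -3


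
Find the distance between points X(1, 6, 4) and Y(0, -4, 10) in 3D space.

d = √[(x₂-x₁)² + (y₂-y₁)² + (z₂-z₁)²]
  = √[(-1)² + (-10)² + 6²]
  = √[1 + 100 + 36]
  = √137
  ≈ 11.7

11.7


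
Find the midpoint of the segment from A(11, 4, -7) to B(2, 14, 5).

M = ((x₁+x₂)/2, (y₁+y₂)/2, (z₁+z₂)/2)
  = ((11 + 2)/2, (4 + 14)/2, (-7 + 5)/2)
  = (13/2, 18/2, -2/2)
  = (6.5, 9, -1)

(6.5, 9, -1)


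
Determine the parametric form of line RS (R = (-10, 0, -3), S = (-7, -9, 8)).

Direction vector d = S - R = (-7 + 10, -9 + 0, 8 + 3) = (3, -9, 11)
Parametric form r = R + t·d:
x = -10 + 3t, y = 0 - 9t, z = -3 + 11t

x = -10 + 3t, y = 0 - 9t, z = -3 + 11t


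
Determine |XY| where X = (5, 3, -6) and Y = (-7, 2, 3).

d = √[(x₂-x₁)² + (y₂-y₁)² + (z₂-z₁)²]
  = √[(-12)² + (-1)² + 9²]
  = √[144 + 1 + 81]
  = √226
  ≈ 15.03

15.03


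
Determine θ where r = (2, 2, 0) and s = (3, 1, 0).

r·s = 2·3 + 2·1 + 0·0 = 6 + 2 + 0 = 8
|r| = √(2² + 2² + 0²) = √8 ≈ 2.828
|s| = √(3² + 1² + 0²) = √10 ≈ 3.162
cos θ = (r·s)/(|r||s|) = 8/(2.828·3.162) ≈ 0.8944
θ = arccos(0.8944) ≈ 26.57°

26.57°


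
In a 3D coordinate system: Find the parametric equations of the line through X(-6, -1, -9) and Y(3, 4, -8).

Direction vector d = Y - X = (3 + 6, 4 + 1, -8 + 9) = (9, 5, 1)
Parametric form r = X + t·d:
x = -6 + 9t, y = -1 + 5t, z = -9 + t

x = -6 + 9t, y = -1 + 5t, z = -9 + t


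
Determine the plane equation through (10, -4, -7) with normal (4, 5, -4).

The plane through P with normal n = (a, b, c) satisfies n·(r - P) = 0,
i.e. ax + by + cz = a·x₀ + b·y₀ + c·z₀.
d = 4·10 + 5·(-4) + (-4)·(-7)
  = 40 - 20 + 28
  = 48
Equation: 4x + 5y - 4z = 48

4x + 5y - 4z = 48


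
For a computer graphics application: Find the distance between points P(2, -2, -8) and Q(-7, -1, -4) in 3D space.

d = √[(x₂-x₁)² + (y₂-y₁)² + (z₂-z₁)²]
  = √[(-9)² + 1² + 4²]
  = √[81 + 1 + 16]
  = √98
  ≈ 9.899

9.899


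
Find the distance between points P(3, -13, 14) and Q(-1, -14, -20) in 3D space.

d = √[(x₂-x₁)² + (y₂-y₁)² + (z₂-z₁)²]
  = √[(-4)² + (-1)² + (-34)²]
  = √[16 + 1 + 1156]
  = √1173
  ≈ 34.25

34.25


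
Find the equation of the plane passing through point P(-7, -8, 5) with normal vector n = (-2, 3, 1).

The plane through P with normal n = (a, b, c) satisfies n·(r - P) = 0,
i.e. ax + by + cz = a·x₀ + b·y₀ + c·z₀.
d = (-2)·(-7) + 3·(-8) + 1·5
  = 14 - 24 + 5
  = -5
Equation: -2x + 3y + z = -5

-2x + 3y + z = -5


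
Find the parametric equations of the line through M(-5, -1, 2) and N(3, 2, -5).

Direction vector d = N - M = (3 + 5, 2 + 1, -5 - 2) = (8, 3, -7)
Parametric form r = M + t·d:
x = -5 + 8t, y = -1 + 3t, z = 2 - 7t

x = -5 + 8t, y = -1 + 3t, z = 2 - 7t


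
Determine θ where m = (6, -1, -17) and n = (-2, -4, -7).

m·n = 6·(-2) + (-1)·(-4) + (-17)·(-7) = -12 + 4 + 119 = 111
|m| = √(6² + (-1)² + (-17)²) = √326 ≈ 18.06
|n| = √((-2)² + (-4)² + (-7)²) = √69 ≈ 8.307
cos θ = (m·n)/(|m||n|) = 111/(18.06·8.307) ≈ 0.7401
θ = arccos(0.7401) ≈ 42.26°

42.26°


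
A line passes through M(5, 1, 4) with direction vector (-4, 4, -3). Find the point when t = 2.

P(t) = M + t·d
  = (5 + (-4)·2, 1 + 4·2, 4 + (-3)·2)
  = (5 - 8, 1 + 8, 4 - 6)
  = (-3, 9, -2)

(-3, 9, -2)


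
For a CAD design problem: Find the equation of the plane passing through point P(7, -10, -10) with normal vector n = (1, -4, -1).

The plane through P with normal n = (a, b, c) satisfies n·(r - P) = 0,
i.e. ax + by + cz = a·x₀ + b·y₀ + c·z₀.
d = 1·7 + (-4)·(-10) + (-1)·(-10)
  = 7 + 40 + 10
  = 57
Equation: x - 4y - z = 57

x - 4y - z = 57


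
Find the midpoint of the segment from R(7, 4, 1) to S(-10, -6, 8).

M = ((x₁+x₂)/2, (y₁+y₂)/2, (z₁+z₂)/2)
  = ((7 - 10)/2, (4 - 6)/2, (1 + 8)/2)
  = (-3/2, -2/2, 9/2)
  = (-1.5, -1, 4.5)

(-1.5, -1, 4.5)


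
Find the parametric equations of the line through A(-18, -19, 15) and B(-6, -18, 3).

Direction vector d = B - A = (-6 + 18, -18 + 19, 3 - 15) = (12, 1, -12)
Parametric form r = A + t·d:
x = -18 + 12t, y = -19 + t, z = 15 - 12t

x = -18 + 12t, y = -19 + t, z = 15 - 12t


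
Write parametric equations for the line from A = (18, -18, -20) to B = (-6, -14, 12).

Direction vector d = B - A = (-6 - 18, -14 + 18, 12 + 20) = (-24, 4, 32)
Parametric form r = A + t·d:
x = 18 - 24t, y = -18 + 4t, z = -20 + 32t

x = 18 - 24t, y = -18 + 4t, z = -20 + 32t


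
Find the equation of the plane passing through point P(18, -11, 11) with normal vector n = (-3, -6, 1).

The plane through P with normal n = (a, b, c) satisfies n·(r - P) = 0,
i.e. ax + by + cz = a·x₀ + b·y₀ + c·z₀.
d = (-3)·18 + (-6)·(-11) + 1·11
  = -54 + 66 + 11
  = 23
Equation: -3x - 6y + z = 23

-3x - 6y + z = 23


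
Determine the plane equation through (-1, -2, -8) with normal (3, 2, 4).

The plane through P with normal n = (a, b, c) satisfies n·(r - P) = 0,
i.e. ax + by + cz = a·x₀ + b·y₀ + c·z₀.
d = 3·(-1) + 2·(-2) + 4·(-8)
  = -3 - 4 - 32
  = -39
Equation: 3x + 2y + 4z = -39

3x + 2y + 4z = -39


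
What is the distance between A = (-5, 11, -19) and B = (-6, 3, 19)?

d = √[(x₂-x₁)² + (y₂-y₁)² + (z₂-z₁)²]
  = √[(-1)² + (-8)² + 38²]
  = √[1 + 64 + 1444]
  = √1509
  ≈ 38.85

38.85


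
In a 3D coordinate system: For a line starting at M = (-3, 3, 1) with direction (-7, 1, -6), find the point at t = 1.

P(t) = M + t·d
  = (-3 + (-7)·1, 3 + 1·1, 1 + (-6)·1)
  = (-3 - 7, 3 + 1, 1 - 6)
  = (-10, 4, -5)

(-10, 4, -5)


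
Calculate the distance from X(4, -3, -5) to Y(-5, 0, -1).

d = √[(x₂-x₁)² + (y₂-y₁)² + (z₂-z₁)²]
  = √[(-9)² + 3² + 4²]
  = √[81 + 9 + 16]
  = √106
  ≈ 10.3

10.3


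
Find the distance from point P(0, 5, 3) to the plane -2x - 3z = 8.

distance = |a·x₀ + b·y₀ + c·z₀ - d| / √(a² + b² + c²)
  = |(-2)·0 + 0·5 + (-3)·3 - 8| / √((-2)² + 0² + (-3)²)
  = |0 + 0 - 9 - 8| / √(4 + 0 + 9)
  = |-17| / √13
  = 17 / 3.606
  ≈ 4.715

4.715


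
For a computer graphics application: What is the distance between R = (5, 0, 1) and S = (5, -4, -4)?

d = √[(x₂-x₁)² + (y₂-y₁)² + (z₂-z₁)²]
  = √[0² + (-4)² + (-5)²]
  = √[0 + 16 + 25]
  = √41
  ≈ 6.403

6.403


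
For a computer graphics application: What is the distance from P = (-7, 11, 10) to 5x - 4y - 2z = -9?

distance = |a·x₀ + b·y₀ + c·z₀ - d| / √(a² + b² + c²)
  = |5·(-7) + (-4)·11 + (-2)·10 - (-9)| / √(5² + (-4)² + (-2)²)
  = |-35 - 44 - 20 + 9| / √(25 + 16 + 4)
  = |-90| / √45
  = 90 / 6.708
  ≈ 13.42

13.42


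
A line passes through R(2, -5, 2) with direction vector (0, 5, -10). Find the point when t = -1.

P(t) = R + t·d
  = (2 + 0·(-1), -5 + 5·(-1), 2 + (-10)·(-1))
  = (2 + 0, -5 - 5, 2 + 10)
  = (2, -10, 12)

(2, -10, 12)


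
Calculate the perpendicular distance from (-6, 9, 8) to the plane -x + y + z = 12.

distance = |a·x₀ + b·y₀ + c·z₀ - d| / √(a² + b² + c²)
  = |(-1)·(-6) + 1·9 + 1·8 - 12| / √((-1)² + 1² + 1²)
  = |6 + 9 + 8 - 12| / √(1 + 1 + 1)
  = |11| / √3
  = 11 / 1.732
  ≈ 6.351

6.351


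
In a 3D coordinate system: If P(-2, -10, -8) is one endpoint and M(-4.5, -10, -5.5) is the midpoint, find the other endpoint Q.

Q = 2M - P
  = (2·(-4.5) - (-2), 2·(-10) - (-10), 2·(-5.5) - (-8))
  = (-9 + 2, -20 + 10, -11 + 8)
  = (-7, -10, -3)

(-7, -10, -3)


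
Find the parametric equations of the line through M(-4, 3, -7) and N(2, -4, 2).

Direction vector d = N - M = (2 + 4, -4 - 3, 2 + 7) = (6, -7, 9)
Parametric form r = M + t·d:
x = -4 + 6t, y = 3 - 7t, z = -7 + 9t

x = -4 + 6t, y = 3 - 7t, z = -7 + 9t


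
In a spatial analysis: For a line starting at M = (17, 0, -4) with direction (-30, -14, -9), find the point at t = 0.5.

P(t) = M + t·d
  = (17 + (-30)·0.5, 0 + (-14)·0.5, -4 + (-9)·0.5)
  = (17 - 15, 0 - 7, -4 - 4.5)
  = (2, -7, -8.5)

(2, -7, -8.5)


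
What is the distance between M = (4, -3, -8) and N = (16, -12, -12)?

d = √[(x₂-x₁)² + (y₂-y₁)² + (z₂-z₁)²]
  = √[12² + (-9)² + (-4)²]
  = √[144 + 81 + 16]
  = √241
  ≈ 15.52

15.52


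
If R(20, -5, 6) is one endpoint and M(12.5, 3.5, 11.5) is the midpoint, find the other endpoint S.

S = 2M - R
  = (2·12.5 - 20, 2·3.5 - (-5), 2·11.5 - 6)
  = (25 - 20, 7 + 5, 23 - 6)
  = (5, 12, 17)

(5, 12, 17)


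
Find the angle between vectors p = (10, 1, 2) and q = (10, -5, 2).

p·q = 10·10 + 1·(-5) + 2·2 = 100 - 5 + 4 = 99
|p| = √(10² + 1² + 2²) = √105 ≈ 10.25
|q| = √(10² + (-5)² + 2²) = √129 ≈ 11.36
cos θ = (p·q)/(|p||q|) = 99/(10.25·11.36) ≈ 0.8506
θ = arccos(0.8506) ≈ 31.72°

31.72°


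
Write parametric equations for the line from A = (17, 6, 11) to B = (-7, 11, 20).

Direction vector d = B - A = (-7 - 17, 11 - 6, 20 - 11) = (-24, 5, 9)
Parametric form r = A + t·d:
x = 17 - 24t, y = 6 + 5t, z = 11 + 9t

x = 17 - 24t, y = 6 + 5t, z = 11 + 9t


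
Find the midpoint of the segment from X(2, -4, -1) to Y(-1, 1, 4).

M = ((x₁+x₂)/2, (y₁+y₂)/2, (z₁+z₂)/2)
  = ((2 - 1)/2, (-4 + 1)/2, (-1 + 4)/2)
  = (1/2, -3/2, 3/2)
  = (0.5, -1.5, 1.5)

(0.5, -1.5, 1.5)
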